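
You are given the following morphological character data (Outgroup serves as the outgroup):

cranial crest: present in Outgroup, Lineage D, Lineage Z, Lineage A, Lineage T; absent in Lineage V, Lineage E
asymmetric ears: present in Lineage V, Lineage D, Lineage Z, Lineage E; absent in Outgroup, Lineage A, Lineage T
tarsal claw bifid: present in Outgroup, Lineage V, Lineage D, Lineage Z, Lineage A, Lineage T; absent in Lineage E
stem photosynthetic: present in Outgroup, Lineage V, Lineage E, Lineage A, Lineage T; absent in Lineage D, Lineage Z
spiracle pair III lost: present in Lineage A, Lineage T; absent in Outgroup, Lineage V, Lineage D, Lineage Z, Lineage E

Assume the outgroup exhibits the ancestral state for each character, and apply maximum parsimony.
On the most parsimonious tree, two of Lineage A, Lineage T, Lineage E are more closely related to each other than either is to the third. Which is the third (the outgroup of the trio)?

Lineage E

Character polarity is set by the outgroup: the derived state is whichever differs from the outgroup's state, so for cranial crest, tarsal claw bifid, stem photosynthetic the derived state is 'absent', and for the remaining characters it is 'present'.
cranial crest (derived state 'absent') is shared by Lineage E and Lineage V — a synapomorphy uniting that clade.
Only Lineage D, Lineage E, Lineage V, and Lineage Z show the derived state 'present' for asymmetric ears, supporting them as a clade.
tarsal claw bifid: derived state 'absent' in Lineage E only — an autapomorphy, so it tells us nothing about relationships among taxa.
stem photosynthetic (derived state 'absent') is shared by Lineage D and Lineage Z — a synapomorphy uniting that clade.
spiracle pair III lost (derived state 'present') is shared by Lineage A and Lineage T — a synapomorphy uniting that clade.
Most parsimonious ingroup topology: (((Lineage V,Lineage E),(Lineage D,Lineage Z)),(Lineage A,Lineage T)).
Lineage A and Lineage T share a more recent common ancestor with each other than either does with Lineage E, so Lineage E is the least closely related of the three.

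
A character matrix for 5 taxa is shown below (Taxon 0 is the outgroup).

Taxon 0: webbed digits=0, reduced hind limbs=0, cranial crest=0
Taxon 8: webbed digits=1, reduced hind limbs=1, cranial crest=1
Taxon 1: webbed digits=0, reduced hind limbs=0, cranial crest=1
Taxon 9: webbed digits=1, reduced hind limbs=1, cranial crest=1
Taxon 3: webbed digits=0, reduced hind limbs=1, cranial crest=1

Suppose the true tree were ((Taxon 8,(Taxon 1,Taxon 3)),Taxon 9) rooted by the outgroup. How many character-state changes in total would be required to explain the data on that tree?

Map each character onto ((Taxon 8,(Taxon 1,Taxon 3)),Taxon 9) (rooted by Taxon 0) and count the minimum state changes it requires (Fitch parsimony):
webbed digits: 2; reduced hind limbs: 2; cranial crest: 1.
Total tree length = 5.

5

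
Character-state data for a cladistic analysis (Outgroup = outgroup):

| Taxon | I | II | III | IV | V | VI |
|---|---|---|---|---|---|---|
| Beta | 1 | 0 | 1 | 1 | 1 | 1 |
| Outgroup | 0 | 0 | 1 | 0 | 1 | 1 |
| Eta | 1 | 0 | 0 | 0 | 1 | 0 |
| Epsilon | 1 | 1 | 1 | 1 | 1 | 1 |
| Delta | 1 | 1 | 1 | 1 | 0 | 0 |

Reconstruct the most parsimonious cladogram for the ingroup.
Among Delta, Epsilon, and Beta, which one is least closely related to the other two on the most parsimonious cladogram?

Character polarity is set by the outgroup: the derived state is whichever differs from the outgroup's state, so for III, V, VI the derived state is '0', and for the remaining characters it is '1'.
I (derived state '1') is shared by all ingroup taxa — unites the whole ingroup.
II (derived state '1') is shared by Delta and Epsilon — a synapomorphy uniting that clade.
III: derived state '0' in Eta only — an autapomorphy, so it tells us nothing about relationships among taxa.
IV (derived state '1') is shared by Beta, Delta, and Epsilon — a synapomorphy uniting that clade.
V (derived state '0') is unique to Delta (autapomorphy; uninformative for grouping).
VI (state '0') occurs in Delta and Eta but conflicts with the nesting implied by the other characters — most parsimoniously interpreted as homoplasy.
Most parsimonious ingroup topology: (Eta,((Delta,Epsilon),Beta)).
Epsilon and Delta share a more recent common ancestor with each other than either does with Beta, so Beta is the least closely related of the three.

Beta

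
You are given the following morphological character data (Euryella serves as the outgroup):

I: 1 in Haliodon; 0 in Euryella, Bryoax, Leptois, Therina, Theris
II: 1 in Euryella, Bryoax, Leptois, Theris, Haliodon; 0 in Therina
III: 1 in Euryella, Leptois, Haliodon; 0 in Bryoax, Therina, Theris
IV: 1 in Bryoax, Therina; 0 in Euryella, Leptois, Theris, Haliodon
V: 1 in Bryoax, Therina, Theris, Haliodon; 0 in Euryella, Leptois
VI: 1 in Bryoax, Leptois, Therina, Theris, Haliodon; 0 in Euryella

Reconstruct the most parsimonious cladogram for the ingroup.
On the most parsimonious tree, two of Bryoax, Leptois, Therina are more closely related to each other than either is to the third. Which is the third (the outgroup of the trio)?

Character polarity is set by the outgroup: the derived state is whichever differs from the outgroup's state, so for II, III the derived state is '0', and for the remaining characters it is '1'.
I: derived state '1' in Haliodon only — an autapomorphy, so it tells us nothing about relationships among taxa.
II: derived state '0' in Therina only — an autapomorphy, so it tells us nothing about relationships among taxa.
III (derived state '0') is shared by Bryoax, Therina, and Theris — a synapomorphy uniting that clade.
IV: derived state '1' in Bryoax and Therina only — synapomorphy for {Bryoax, Therina}.
Only Bryoax, Haliodon, Therina, and Theris show the derived state '1' for V, supporting them as a clade.
VI (derived state '1') is shared by all ingroup taxa — unites the whole ingroup.
Most parsimonious ingroup topology: ((((Bryoax,Therina),Theris),Haliodon),Leptois).
Bryoax and Therina share a more recent common ancestor with each other than either does with Leptois, so Leptois is the least closely related of the three.

Leptois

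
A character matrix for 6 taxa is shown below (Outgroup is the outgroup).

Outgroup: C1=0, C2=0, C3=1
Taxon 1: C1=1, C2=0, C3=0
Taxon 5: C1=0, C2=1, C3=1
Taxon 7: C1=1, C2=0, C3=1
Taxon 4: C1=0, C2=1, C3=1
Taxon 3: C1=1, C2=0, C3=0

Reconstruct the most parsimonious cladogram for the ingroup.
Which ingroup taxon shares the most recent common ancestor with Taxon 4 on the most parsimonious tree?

Character polarity is set by the outgroup: the derived state is whichever differs from the outgroup's state, so for C3 the derived state is '0', and for the remaining characters it is '1'.
C1: derived state '1' in Taxon 1, Taxon 3, and Taxon 7 only — synapomorphy for {Taxon 1, Taxon 3, Taxon 7}.
Only Taxon 4 and Taxon 5 show the derived state '1' for C2, supporting them as a clade.
C3: derived state '0' in Taxon 1 and Taxon 3 only — synapomorphy for {Taxon 1, Taxon 3}.
Most parsimonious ingroup topology: (((Taxon 1,Taxon 3),Taxon 7),(Taxon 5,Taxon 4)).
Taxon 4 and Taxon 5 form a cherry on this tree, so they are sister taxa.

Taxon 5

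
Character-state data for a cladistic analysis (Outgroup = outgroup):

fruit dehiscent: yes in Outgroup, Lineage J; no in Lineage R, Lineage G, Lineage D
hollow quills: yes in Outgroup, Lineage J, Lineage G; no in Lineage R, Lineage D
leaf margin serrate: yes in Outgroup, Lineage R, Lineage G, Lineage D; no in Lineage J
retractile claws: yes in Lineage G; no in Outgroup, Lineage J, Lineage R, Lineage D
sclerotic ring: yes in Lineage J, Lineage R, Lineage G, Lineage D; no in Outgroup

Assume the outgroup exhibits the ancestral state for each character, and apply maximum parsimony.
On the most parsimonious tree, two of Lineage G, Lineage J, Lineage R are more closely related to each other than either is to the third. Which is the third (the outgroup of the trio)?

Character polarity is set by the outgroup: the derived state is whichever differs from the outgroup's state, so for fruit dehiscent, hollow quills, leaf margin serrate the derived state is 'no', and for the remaining characters it is 'yes'.
fruit dehiscent: derived state 'no' in Lineage D, Lineage G, and Lineage R only — synapomorphy for {Lineage D, Lineage G, Lineage R}.
hollow quills (derived state 'no') is shared by Lineage D and Lineage R — a synapomorphy uniting that clade.
leaf margin serrate: derived state 'no' in Lineage J only — an autapomorphy, so it tells us nothing about relationships among taxa.
retractile claws: derived state 'yes' in Lineage G only — an autapomorphy, so it tells us nothing about relationships among taxa.
sclerotic ring (derived state 'yes') is shared by all ingroup taxa — unites the whole ingroup.
Most parsimonious ingroup topology: (Lineage J,((Lineage R,Lineage D),Lineage G)).
Lineage R and Lineage G share a more recent common ancestor with each other than either does with Lineage J, so Lineage J is the least closely related of the three.

Lineage J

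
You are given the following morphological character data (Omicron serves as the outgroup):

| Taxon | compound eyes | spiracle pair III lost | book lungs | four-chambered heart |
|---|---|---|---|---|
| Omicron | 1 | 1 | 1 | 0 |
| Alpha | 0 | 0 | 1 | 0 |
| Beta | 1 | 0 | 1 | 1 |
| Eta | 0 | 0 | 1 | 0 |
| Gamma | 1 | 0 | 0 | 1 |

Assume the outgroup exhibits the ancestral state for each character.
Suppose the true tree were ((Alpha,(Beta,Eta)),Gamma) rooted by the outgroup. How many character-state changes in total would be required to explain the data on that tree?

6

Map each character onto ((Alpha,(Beta,Eta)),Gamma) (rooted by Omicron) and count the minimum state changes it requires (Fitch parsimony):
compound eyes: 2; spiracle pair III lost: 1; book lungs: 1; four-chambered heart: 2.
Total tree length = 6.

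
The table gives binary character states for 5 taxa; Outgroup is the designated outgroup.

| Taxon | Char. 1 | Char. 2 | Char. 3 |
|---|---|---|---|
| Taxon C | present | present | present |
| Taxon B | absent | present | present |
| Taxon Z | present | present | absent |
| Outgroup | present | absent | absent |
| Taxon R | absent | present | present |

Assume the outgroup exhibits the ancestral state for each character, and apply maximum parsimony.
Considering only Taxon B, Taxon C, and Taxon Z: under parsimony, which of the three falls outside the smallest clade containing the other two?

Taxon Z

Character polarity is set by the outgroup: the derived state is whichever differs from the outgroup's state, so for Char. 1 the derived state is 'absent', and for the remaining characters it is 'present'.
Only Taxon B and Taxon R show the derived state 'absent' for Char. 1, supporting them as a clade.
All ingroup taxa share the derived state 'present' for Char. 2; it defines the ingroup but does not resolve relationships within it.
Only Taxon B, Taxon C, and Taxon R show the derived state 'present' for Char. 3, supporting them as a clade.
Most parsimonious ingroup topology: (((Taxon B,Taxon R),Taxon C),Taxon Z).
Taxon C and Taxon B share a more recent common ancestor with each other than either does with Taxon Z, so Taxon Z is the least closely related of the three.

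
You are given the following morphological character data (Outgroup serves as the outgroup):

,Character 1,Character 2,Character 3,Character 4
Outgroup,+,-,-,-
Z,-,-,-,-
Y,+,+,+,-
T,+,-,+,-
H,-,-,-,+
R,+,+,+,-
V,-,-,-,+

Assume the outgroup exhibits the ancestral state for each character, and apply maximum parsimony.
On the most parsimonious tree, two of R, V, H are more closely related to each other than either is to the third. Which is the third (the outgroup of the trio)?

R

Character polarity is set by the outgroup: the derived state is whichever differs from the outgroup's state, so for Character 1 the derived state is '-', and for the remaining characters it is '+'.
Character 1: derived state '-' in H, V, and Z only — synapomorphy for {H, V, Z}.
Only R and Y show the derived state '+' for Character 2, supporting them as a clade.
Only R, T, and Y show the derived state '+' for Character 3, supporting them as a clade.
Character 4: derived state '+' in H and V only — synapomorphy for {H, V}.
Most parsimonious ingroup topology: (((H,V),Z),((Y,R),T)).
V and H share a more recent common ancestor with each other than either does with R, so R is the least closely related of the three.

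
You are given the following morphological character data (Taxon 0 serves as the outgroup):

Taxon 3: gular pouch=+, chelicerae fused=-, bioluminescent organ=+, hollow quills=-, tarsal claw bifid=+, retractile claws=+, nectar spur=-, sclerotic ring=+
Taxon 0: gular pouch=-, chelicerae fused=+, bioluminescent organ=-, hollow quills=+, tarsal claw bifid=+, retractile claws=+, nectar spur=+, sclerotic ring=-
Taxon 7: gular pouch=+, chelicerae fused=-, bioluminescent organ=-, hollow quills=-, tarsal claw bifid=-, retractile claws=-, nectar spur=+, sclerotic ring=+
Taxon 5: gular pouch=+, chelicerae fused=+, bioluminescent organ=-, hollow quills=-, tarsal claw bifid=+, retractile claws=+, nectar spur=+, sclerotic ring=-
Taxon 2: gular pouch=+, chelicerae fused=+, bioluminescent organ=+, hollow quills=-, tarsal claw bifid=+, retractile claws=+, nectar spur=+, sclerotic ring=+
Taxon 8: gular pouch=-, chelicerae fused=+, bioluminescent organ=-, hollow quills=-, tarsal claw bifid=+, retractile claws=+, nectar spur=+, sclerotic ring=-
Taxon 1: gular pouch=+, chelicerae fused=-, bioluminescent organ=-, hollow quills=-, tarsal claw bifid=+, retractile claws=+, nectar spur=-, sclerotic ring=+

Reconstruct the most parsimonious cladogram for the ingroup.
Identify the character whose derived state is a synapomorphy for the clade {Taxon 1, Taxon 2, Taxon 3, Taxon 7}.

Character polarity is set by the outgroup: the derived state is whichever differs from the outgroup's state, so for chelicerae fused, hollow quills, tarsal claw bifid, retractile claws, nectar spur the derived state is '-', and for the remaining characters it is '+'.
gular pouch: derived state '+' in Taxon 1, Taxon 2, Taxon 3, Taxon 5, and Taxon 7 only — synapomorphy for {Taxon 1, Taxon 2, Taxon 3, Taxon 5, Taxon 7}.
chelicerae fused: derived state '-' in Taxon 1, Taxon 3, and Taxon 7 only — synapomorphy for {Taxon 1, Taxon 3, Taxon 7}.
bioluminescent organ groups Taxon 2 and Taxon 3, which is incompatible with the clades supported by the remaining characters; treating it as convergent (homoplasy) costs fewer steps than any alternative tree.
All ingroup taxa share the derived state '-' for hollow quills; it defines the ingroup but does not resolve relationships within it.
tarsal claw bifid: derived state '-' in Taxon 7 only — an autapomorphy, so it tells us nothing about relationships among taxa.
retractile claws (derived state '-') is unique to Taxon 7 (autapomorphy; uninformative for grouping).
nectar spur (derived state '-') is shared by Taxon 1 and Taxon 3 — a synapomorphy uniting that clade.
Only Taxon 1, Taxon 2, Taxon 3, and Taxon 7 show the derived state '+' for sclerotic ring, supporting them as a clade.
Most parsimonious ingroup topology: ((((Taxon 7,(Taxon 3,Taxon 1)),Taxon 2),Taxon 5),Taxon 8).
The clade {Taxon 1, Taxon 2, Taxon 3, Taxon 7} is supported by sclerotic ring: its derived state '+' occurs in exactly those taxa and in no other taxon (including the outgroup).

sclerotic ring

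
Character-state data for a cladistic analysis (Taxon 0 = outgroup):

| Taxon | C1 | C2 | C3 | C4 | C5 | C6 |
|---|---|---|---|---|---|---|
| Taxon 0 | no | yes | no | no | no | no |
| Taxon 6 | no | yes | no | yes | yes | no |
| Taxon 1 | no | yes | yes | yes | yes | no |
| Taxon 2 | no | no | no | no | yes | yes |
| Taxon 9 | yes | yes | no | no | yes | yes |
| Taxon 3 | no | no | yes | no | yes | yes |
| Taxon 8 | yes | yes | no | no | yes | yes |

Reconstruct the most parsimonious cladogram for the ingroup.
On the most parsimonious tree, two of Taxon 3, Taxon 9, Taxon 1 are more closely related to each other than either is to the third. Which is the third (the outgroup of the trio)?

Character polarity is set by the outgroup: the derived state is whichever differs from the outgroup's state, so for C2 the derived state is 'no', and for the remaining characters it is 'yes'.
C1 (derived state 'yes') is shared by Taxon 8 and Taxon 9 — a synapomorphy uniting that clade.
Only Taxon 2 and Taxon 3 show the derived state 'no' for C2, supporting them as a clade.
C3 (state 'yes') occurs in Taxon 1 and Taxon 3 but conflicts with the nesting implied by the other characters — most parsimoniously interpreted as homoplasy.
Only Taxon 1 and Taxon 6 show the derived state 'yes' for C4, supporting them as a clade.
All ingroup taxa share the derived state 'yes' for C5; it defines the ingroup but does not resolve relationships within it.
Only Taxon 2, Taxon 3, Taxon 8, and Taxon 9 show the derived state 'yes' for C6, supporting them as a clade.
Most parsimonious ingroup topology: (((Taxon 9,Taxon 8),(Taxon 2,Taxon 3)),(Taxon 6,Taxon 1)).
Taxon 3 and Taxon 9 share a more recent common ancestor with each other than either does with Taxon 1, so Taxon 1 is the least closely related of the three.

Taxon 1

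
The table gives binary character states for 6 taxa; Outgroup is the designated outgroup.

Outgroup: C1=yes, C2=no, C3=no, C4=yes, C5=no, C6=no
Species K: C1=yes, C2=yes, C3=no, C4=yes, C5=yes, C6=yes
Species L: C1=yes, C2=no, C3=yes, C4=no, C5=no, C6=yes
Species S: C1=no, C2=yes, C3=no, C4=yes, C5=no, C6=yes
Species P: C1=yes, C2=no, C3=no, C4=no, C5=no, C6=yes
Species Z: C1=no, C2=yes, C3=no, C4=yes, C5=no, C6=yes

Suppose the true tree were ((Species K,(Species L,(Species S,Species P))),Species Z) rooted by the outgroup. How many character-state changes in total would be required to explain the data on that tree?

Map each character onto ((Species K,(Species L,(Species S,Species P))),Species Z) (rooted by Outgroup) and count the minimum state changes it requires (Fitch parsimony):
C1: 2; C2: 3; C3: 1; C4: 2; C5: 1; C6: 1.
Total tree length = 10.

10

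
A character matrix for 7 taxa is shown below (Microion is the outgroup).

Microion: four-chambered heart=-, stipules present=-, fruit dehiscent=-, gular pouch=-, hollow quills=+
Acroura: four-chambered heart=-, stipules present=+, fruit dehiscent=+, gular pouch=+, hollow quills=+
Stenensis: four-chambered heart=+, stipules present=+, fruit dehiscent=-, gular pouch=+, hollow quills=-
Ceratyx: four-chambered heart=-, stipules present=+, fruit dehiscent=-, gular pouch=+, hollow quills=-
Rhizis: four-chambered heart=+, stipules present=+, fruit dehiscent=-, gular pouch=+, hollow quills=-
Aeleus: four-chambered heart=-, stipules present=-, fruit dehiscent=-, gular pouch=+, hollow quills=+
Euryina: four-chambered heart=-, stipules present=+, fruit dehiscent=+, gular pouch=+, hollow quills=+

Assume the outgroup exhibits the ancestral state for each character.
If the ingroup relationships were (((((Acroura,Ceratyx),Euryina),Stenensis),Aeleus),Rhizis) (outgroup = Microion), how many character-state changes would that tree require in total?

Map each character onto (((((Acroura,Ceratyx),Euryina),Stenensis),Aeleus),Rhizis) (rooted by Microion) and count the minimum state changes it requires (Fitch parsimony):
four-chambered heart: 2; stipules present: 2; fruit dehiscent: 2; gular pouch: 1; hollow quills: 3.
Total tree length = 10.

10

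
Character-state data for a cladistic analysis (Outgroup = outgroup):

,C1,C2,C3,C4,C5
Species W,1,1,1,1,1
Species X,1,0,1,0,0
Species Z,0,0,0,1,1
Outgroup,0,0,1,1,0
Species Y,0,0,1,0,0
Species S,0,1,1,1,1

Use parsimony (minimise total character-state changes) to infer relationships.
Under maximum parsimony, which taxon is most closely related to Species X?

Character polarity is set by the outgroup: the derived state is whichever differs from the outgroup's state, so for C3, C4 the derived state is '0', and for the remaining characters it is '1'.
C1 (state '1') occurs in Species W and Species X but conflicts with the nesting implied by the other characters — most parsimoniously interpreted as homoplasy.
Only Species S and Species W show the derived state '1' for C2, supporting them as a clade.
C3: derived state '0' in Species Z only — an autapomorphy, so it tells us nothing about relationships among taxa.
Only Species X and Species Y show the derived state '0' for C4, supporting them as a clade.
C5 (derived state '1') is shared by Species S, Species W, and Species Z — a synapomorphy uniting that clade.
Most parsimonious ingroup topology: ((Species X,Species Y),(Species Z,(Species W,Species S))).
Species X and Species Y form a cherry on this tree, so they are sister taxa.

Species Y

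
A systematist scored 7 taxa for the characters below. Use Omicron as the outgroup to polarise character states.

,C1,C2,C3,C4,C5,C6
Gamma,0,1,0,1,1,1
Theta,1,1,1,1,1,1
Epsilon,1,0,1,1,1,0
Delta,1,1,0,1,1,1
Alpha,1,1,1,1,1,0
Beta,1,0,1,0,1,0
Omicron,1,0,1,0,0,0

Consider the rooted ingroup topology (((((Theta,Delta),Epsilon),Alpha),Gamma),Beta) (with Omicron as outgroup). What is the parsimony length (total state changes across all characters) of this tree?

Map each character onto (((((Theta,Delta),Epsilon),Alpha),Gamma),Beta) (rooted by Omicron) and count the minimum state changes it requires (Fitch parsimony):
C1: 1; C2: 2; C3: 2; C4: 1; C5: 1; C6: 2.
Total tree length = 9.

9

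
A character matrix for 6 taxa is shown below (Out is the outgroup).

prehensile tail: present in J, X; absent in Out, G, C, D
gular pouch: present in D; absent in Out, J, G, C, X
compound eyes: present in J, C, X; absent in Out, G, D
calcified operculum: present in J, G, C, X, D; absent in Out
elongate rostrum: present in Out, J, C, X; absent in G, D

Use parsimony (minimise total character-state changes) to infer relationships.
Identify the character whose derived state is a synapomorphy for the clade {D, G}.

Character polarity is set by the outgroup: the derived state is whichever differs from the outgroup's state, so for elongate rostrum the derived state is 'absent', and for the remaining characters it is 'present'.
prehensile tail (derived state 'present') is shared by J and X — a synapomorphy uniting that clade.
gular pouch (derived state 'present') is unique to D (autapomorphy; uninformative for grouping).
compound eyes (derived state 'present') is shared by C, J, and X — a synapomorphy uniting that clade.
All ingroup taxa share the derived state 'present' for calcified operculum; it defines the ingroup but does not resolve relationships within it.
Only D and G show the derived state 'absent' for elongate rostrum, supporting them as a clade.
Most parsimonious ingroup topology: (((J,X),C),(G,D)).
The clade {D, G} is supported by elongate rostrum: its derived state 'absent' occurs in exactly those taxa and in no other taxon (including the outgroup).

elongate rostrum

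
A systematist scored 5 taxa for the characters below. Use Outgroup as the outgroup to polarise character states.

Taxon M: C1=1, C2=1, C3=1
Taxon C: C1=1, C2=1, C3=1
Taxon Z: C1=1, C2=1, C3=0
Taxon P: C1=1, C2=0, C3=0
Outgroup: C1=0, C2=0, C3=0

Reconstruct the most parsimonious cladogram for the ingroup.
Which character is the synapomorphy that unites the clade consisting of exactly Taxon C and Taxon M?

The outgroup has state '0' for every character, so '1' is the derived state throughout.
All ingroup taxa share the derived state '1' for C1; it defines the ingroup but does not resolve relationships within it.
Only Taxon C, Taxon M, and Taxon Z show the derived state '1' for C2, supporting them as a clade.
C3: derived state '1' in Taxon C and Taxon M only — synapomorphy for {Taxon C, Taxon M}.
Most parsimonious ingroup topology: (((Taxon C,Taxon M),Taxon Z),Taxon P).
The clade {Taxon C, Taxon M} is supported by C3: its derived state '1' occurs in exactly those taxa and in no other taxon (including the outgroup).

C3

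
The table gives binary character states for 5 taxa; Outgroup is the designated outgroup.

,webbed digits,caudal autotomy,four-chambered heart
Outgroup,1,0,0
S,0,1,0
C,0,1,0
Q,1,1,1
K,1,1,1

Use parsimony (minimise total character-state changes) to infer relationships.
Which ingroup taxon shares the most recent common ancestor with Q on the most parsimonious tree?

K

Character polarity is set by the outgroup: the derived state is whichever differs from the outgroup's state, so for webbed digits the derived state is '0', and for the remaining characters it is '1'.
webbed digits: derived state '0' in C and S only — synapomorphy for {C, S}.
All ingroup taxa share the derived state '1' for caudal autotomy; it defines the ingroup but does not resolve relationships within it.
four-chambered heart: derived state '1' in K and Q only — synapomorphy for {K, Q}.
Most parsimonious ingroup topology: ((S,C),(Q,K)).
Q and K form a cherry on this tree, so they are sister taxa.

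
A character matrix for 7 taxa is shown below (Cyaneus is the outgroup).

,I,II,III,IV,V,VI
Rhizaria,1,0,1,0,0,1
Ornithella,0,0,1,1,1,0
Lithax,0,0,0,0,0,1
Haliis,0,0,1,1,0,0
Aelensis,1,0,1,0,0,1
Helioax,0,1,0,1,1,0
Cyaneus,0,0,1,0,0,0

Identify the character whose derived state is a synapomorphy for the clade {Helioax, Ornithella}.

V

Character polarity is set by the outgroup: the derived state is whichever differs from the outgroup's state, so for III the derived state is '0', and for the remaining characters it is '1'.
I: derived state '1' in Aelensis and Rhizaria only — synapomorphy for {Aelensis, Rhizaria}.
II (derived state '1') is unique to Helioax (autapomorphy; uninformative for grouping).
III groups Helioax and Lithax, which is incompatible with the clades supported by the remaining characters; treating it as convergent (homoplasy) costs fewer steps than any alternative tree.
IV: derived state '1' in Haliis, Helioax, and Ornithella only — synapomorphy for {Haliis, Helioax, Ornithella}.
Only Helioax and Ornithella show the derived state '1' for V, supporting them as a clade.
VI (derived state '1') is shared by Aelensis, Lithax, and Rhizaria — a synapomorphy uniting that clade.
Most parsimonious ingroup topology: (((Ornithella,Helioax),Haliis),(Lithax,(Rhizaria,Aelensis))).
The clade {Helioax, Ornithella} is supported by V: its derived state '1' occurs in exactly those taxa and in no other taxon (including the outgroup).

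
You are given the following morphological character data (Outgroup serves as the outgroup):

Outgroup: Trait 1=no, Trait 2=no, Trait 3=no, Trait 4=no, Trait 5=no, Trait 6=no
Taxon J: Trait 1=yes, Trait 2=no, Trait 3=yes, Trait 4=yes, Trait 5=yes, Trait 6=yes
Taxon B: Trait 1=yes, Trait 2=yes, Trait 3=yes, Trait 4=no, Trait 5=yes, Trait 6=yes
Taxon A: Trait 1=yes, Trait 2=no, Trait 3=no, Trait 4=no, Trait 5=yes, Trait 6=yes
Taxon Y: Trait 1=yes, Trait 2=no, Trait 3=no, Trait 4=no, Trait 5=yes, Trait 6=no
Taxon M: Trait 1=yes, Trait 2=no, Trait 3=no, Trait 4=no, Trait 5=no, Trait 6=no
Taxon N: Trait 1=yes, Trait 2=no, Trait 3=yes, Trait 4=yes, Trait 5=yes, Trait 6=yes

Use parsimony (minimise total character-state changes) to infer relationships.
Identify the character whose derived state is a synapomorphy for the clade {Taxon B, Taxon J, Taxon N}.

The outgroup has state 'no' for every character, so 'yes' is the derived state throughout.
All ingroup taxa share the derived state 'yes' for Trait 1; it defines the ingroup but does not resolve relationships within it.
Trait 2: derived state 'yes' in Taxon B only — an autapomorphy, so it tells us nothing about relationships among taxa.
Trait 3 (derived state 'yes') is shared by Taxon B, Taxon J, and Taxon N — a synapomorphy uniting that clade.
Trait 4: derived state 'yes' in Taxon J and Taxon N only — synapomorphy for {Taxon J, Taxon N}.
Trait 5 (derived state 'yes') is shared by Taxon A, Taxon B, Taxon J, Taxon N, and Taxon Y — a synapomorphy uniting that clade.
Trait 6 (derived state 'yes') is shared by Taxon A, Taxon B, Taxon J, and Taxon N — a synapomorphy uniting that clade.
Most parsimonious ingroup topology: (((((Taxon J,Taxon N),Taxon B),Taxon A),Taxon Y),Taxon M).
The clade {Taxon B, Taxon J, Taxon N} is supported by Trait 3: its derived state 'yes' occurs in exactly those taxa and in no other taxon (including the outgroup).

Trait 3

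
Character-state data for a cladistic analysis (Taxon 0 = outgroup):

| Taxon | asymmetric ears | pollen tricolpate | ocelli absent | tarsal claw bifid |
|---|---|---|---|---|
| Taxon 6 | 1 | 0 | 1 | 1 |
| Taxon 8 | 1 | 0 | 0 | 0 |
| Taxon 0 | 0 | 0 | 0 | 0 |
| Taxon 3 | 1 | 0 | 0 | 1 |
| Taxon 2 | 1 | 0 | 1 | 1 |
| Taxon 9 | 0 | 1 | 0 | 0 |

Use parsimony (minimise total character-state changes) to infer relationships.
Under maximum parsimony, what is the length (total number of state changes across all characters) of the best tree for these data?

4

The outgroup has state '0' for every character, so '1' is the derived state throughout.
asymmetric ears (derived state '1') is shared by Taxon 2, Taxon 3, Taxon 6, and Taxon 8 — a synapomorphy uniting that clade.
pollen tricolpate (derived state '1') is unique to Taxon 9 (autapomorphy; uninformative for grouping).
ocelli absent (derived state '1') is shared by Taxon 2 and Taxon 6 — a synapomorphy uniting that clade.
tarsal claw bifid (derived state '1') is shared by Taxon 2, Taxon 3, and Taxon 6 — a synapomorphy uniting that clade.
Most parsimonious ingroup topology: ((((Taxon 6,Taxon 2),Taxon 3),Taxon 8),Taxon 9).
Changes per character on this tree: asymmetric ears: 1; pollen tricolpate: 1; ocelli absent: 1; tarsal claw bifid: 1.
Total = 4.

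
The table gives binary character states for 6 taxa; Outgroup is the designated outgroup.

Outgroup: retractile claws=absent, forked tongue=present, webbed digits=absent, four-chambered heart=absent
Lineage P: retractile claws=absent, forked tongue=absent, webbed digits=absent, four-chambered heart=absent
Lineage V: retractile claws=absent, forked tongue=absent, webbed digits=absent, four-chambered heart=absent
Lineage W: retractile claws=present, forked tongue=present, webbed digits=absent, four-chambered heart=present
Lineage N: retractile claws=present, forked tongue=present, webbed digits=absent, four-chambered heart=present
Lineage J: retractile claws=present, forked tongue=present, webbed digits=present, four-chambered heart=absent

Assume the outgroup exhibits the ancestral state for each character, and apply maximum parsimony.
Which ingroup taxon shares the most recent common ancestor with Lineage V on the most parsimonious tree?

Lineage P

Character polarity is set by the outgroup: the derived state is whichever differs from the outgroup's state, so for forked tongue the derived state is 'absent', and for the remaining characters it is 'present'.
retractile claws (derived state 'present') is shared by Lineage J, Lineage N, and Lineage W — a synapomorphy uniting that clade.
Only Lineage P and Lineage V show the derived state 'absent' for forked tongue, supporting them as a clade.
webbed digits: derived state 'present' in Lineage J only — an autapomorphy, so it tells us nothing about relationships among taxa.
Only Lineage N and Lineage W show the derived state 'present' for four-chambered heart, supporting them as a clade.
Most parsimonious ingroup topology: ((Lineage P,Lineage V),((Lineage W,Lineage N),Lineage J)).
Lineage V and Lineage P form a cherry on this tree, so they are sister taxa.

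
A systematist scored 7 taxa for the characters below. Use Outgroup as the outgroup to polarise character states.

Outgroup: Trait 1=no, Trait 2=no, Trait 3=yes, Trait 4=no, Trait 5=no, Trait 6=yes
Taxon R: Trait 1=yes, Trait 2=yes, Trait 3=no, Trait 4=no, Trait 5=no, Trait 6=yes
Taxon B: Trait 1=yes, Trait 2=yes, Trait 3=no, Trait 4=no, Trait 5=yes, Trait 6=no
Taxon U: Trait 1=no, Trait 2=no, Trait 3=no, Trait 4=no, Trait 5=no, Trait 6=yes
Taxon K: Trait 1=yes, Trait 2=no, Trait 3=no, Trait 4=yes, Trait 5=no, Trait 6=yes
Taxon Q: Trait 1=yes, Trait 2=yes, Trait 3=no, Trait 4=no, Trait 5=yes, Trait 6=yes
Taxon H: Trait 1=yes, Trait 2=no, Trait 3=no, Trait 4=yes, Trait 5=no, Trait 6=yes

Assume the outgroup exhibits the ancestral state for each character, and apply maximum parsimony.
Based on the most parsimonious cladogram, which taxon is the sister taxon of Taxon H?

Character polarity is set by the outgroup: the derived state is whichever differs from the outgroup's state, so for Trait 3, Trait 6 the derived state is 'no', and for the remaining characters it is 'yes'.
Trait 1 (derived state 'yes') is shared by Taxon B, Taxon H, Taxon K, Taxon Q, and Taxon R — a synapomorphy uniting that clade.
Only Taxon B, Taxon Q, and Taxon R show the derived state 'yes' for Trait 2, supporting them as a clade.
Trait 3 (derived state 'no') is shared by all ingroup taxa — unites the whole ingroup.
Trait 4 (derived state 'yes') is shared by Taxon H and Taxon K — a synapomorphy uniting that clade.
Only Taxon B and Taxon Q show the derived state 'yes' for Trait 5, supporting them as a clade.
Trait 6: derived state 'no' in Taxon B only — an autapomorphy, so it tells us nothing about relationships among taxa.
Most parsimonious ingroup topology: (((Taxon R,(Taxon B,Taxon Q)),(Taxon K,Taxon H)),Taxon U).
Taxon H and Taxon K form a cherry on this tree, so they are sister taxa.

Taxon K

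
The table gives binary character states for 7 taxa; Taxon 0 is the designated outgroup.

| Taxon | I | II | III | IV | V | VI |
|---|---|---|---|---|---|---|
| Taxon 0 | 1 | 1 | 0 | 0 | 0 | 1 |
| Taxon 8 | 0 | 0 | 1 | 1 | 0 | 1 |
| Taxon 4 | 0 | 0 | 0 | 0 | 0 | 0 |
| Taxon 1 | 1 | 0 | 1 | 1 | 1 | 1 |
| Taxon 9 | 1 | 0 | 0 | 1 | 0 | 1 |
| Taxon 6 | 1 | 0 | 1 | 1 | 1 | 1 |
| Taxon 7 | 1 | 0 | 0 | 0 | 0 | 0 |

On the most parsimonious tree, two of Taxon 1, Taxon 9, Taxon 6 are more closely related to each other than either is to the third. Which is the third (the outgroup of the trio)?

Taxon 9

Character polarity is set by the outgroup: the derived state is whichever differs from the outgroup's state, so for I, II, VI the derived state is '0', and for the remaining characters it is '1'.
I (state '0') occurs in Taxon 4 and Taxon 8 but conflicts with the nesting implied by the other characters — most parsimoniously interpreted as homoplasy.
All ingroup taxa share the derived state '0' for II; it defines the ingroup but does not resolve relationships within it.
Only Taxon 1, Taxon 6, and Taxon 8 show the derived state '1' for III, supporting them as a clade.
IV (derived state '1') is shared by Taxon 1, Taxon 6, Taxon 8, and Taxon 9 — a synapomorphy uniting that clade.
V: derived state '1' in Taxon 1 and Taxon 6 only — synapomorphy for {Taxon 1, Taxon 6}.
Only Taxon 4 and Taxon 7 show the derived state '0' for VI, supporting them as a clade.
Most parsimonious ingroup topology: (((Taxon 8,(Taxon 1,Taxon 6)),Taxon 9),(Taxon 4,Taxon 7)).
Taxon 6 and Taxon 1 share a more recent common ancestor with each other than either does with Taxon 9, so Taxon 9 is the least closely related of the three.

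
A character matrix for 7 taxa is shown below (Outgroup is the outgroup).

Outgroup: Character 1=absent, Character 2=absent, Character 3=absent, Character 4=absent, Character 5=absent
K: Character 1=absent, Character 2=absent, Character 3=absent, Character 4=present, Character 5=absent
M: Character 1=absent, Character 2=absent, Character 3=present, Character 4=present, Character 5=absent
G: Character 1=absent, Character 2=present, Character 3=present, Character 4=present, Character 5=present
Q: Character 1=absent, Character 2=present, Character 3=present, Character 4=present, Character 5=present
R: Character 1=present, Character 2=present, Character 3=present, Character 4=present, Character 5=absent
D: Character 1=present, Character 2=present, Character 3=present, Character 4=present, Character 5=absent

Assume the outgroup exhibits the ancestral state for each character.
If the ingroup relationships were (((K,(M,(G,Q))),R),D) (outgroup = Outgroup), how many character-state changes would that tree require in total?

9

Map each character onto (((K,(M,(G,Q))),R),D) (rooted by Outgroup) and count the minimum state changes it requires (Fitch parsimony):
Character 1: 2; Character 2: 3; Character 3: 2; Character 4: 1; Character 5: 1.
Total tree length = 9.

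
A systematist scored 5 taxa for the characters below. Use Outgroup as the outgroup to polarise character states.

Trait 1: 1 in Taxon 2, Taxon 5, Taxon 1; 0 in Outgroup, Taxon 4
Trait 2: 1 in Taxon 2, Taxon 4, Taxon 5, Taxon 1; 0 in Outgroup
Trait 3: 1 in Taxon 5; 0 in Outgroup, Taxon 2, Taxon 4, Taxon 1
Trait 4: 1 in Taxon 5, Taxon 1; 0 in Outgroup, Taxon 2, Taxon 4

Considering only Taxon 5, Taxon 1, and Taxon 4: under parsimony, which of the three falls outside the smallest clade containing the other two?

Taxon 4

The outgroup has state '0' for every character, so '1' is the derived state throughout.
Trait 1: derived state '1' in Taxon 1, Taxon 2, and Taxon 5 only — synapomorphy for {Taxon 1, Taxon 2, Taxon 5}.
Trait 2 (derived state '1') is shared by all ingroup taxa — unites the whole ingroup.
Trait 3 (derived state '1') is unique to Taxon 5 (autapomorphy; uninformative for grouping).
Trait 4 (derived state '1') is shared by Taxon 1 and Taxon 5 — a synapomorphy uniting that clade.
Most parsimonious ingroup topology: ((Taxon 2,(Taxon 5,Taxon 1)),Taxon 4).
Taxon 1 and Taxon 5 share a more recent common ancestor with each other than either does with Taxon 4, so Taxon 4 is the least closely related of the three.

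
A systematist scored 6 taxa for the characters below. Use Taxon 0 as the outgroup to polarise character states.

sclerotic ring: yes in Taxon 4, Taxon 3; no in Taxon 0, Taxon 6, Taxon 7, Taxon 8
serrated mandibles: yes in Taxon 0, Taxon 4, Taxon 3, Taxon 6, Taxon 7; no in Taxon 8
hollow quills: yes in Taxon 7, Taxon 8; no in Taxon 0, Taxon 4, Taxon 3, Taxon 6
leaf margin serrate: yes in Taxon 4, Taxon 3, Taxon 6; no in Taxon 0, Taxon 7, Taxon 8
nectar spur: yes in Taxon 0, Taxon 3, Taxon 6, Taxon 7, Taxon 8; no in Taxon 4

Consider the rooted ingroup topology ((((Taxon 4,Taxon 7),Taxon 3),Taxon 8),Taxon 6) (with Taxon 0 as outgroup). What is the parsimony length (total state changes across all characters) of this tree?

9

Map each character onto ((((Taxon 4,Taxon 7),Taxon 3),Taxon 8),Taxon 6) (rooted by Taxon 0) and count the minimum state changes it requires (Fitch parsimony):
sclerotic ring: 2; serrated mandibles: 1; hollow quills: 2; leaf margin serrate: 3; nectar spur: 1.
Total tree length = 9.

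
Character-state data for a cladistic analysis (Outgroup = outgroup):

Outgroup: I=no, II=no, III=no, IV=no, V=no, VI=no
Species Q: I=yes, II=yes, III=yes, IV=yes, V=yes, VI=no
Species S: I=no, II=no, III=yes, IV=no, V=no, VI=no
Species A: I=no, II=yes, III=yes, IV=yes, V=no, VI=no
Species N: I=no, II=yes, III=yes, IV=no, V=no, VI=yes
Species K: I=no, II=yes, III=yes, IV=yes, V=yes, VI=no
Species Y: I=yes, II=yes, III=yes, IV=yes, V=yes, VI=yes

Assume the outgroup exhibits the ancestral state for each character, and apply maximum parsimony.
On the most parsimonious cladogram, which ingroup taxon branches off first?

Species S

The outgroup has state 'no' for every character, so 'yes' is the derived state throughout.
Only Species Q and Species Y show the derived state 'yes' for I, supporting them as a clade.
II (derived state 'yes') is shared by Species A, Species K, Species N, Species Q, and Species Y — a synapomorphy uniting that clade.
III (derived state 'yes') is shared by all ingroup taxa — unites the whole ingroup.
Only Species A, Species K, Species Q, and Species Y show the derived state 'yes' for IV, supporting them as a clade.
Only Species K, Species Q, and Species Y show the derived state 'yes' for V, supporting them as a clade.
VI groups Species N and Species Y, which is incompatible with the clades supported by the remaining characters; treating it as convergent (homoplasy) costs fewer steps than any alternative tree.
Most parsimonious ingroup topology: (((((Species Q,Species Y),Species K),Species A),Species N),Species S).
Species S is sister to the clade containing all other ingroup taxa, so it is the earliest-diverging (most basal) ingroup lineage.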